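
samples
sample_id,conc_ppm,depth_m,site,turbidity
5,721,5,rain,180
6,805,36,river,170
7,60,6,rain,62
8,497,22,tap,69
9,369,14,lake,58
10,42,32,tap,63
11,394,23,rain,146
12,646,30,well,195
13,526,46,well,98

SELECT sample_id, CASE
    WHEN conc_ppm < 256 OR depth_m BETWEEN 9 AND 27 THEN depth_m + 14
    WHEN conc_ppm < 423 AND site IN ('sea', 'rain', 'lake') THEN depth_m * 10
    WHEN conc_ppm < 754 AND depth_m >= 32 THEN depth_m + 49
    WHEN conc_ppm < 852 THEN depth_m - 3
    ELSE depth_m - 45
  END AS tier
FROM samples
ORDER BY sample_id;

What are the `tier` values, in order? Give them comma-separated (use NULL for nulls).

sample_id=5: conc_ppm < 852 → 2
sample_id=6: conc_ppm < 852 → 33
sample_id=7: conc_ppm < 256 OR depth_m BETWEEN 9 AND 27 → 20
sample_id=8: conc_ppm < 256 OR depth_m BETWEEN 9 AND 27 → 36
sample_id=9: conc_ppm < 256 OR depth_m BETWEEN 9 AND 27 → 28
sample_id=10: conc_ppm < 256 OR depth_m BETWEEN 9 AND 27 → 46
sample_id=11: conc_ppm < 256 OR depth_m BETWEEN 9 AND 27 → 37
sample_id=12: conc_ppm < 852 → 27
sample_id=13: conc_ppm < 754 AND depth_m >= 32 → 95

2, 33, 20, 36, 28, 46, 37, 27, 95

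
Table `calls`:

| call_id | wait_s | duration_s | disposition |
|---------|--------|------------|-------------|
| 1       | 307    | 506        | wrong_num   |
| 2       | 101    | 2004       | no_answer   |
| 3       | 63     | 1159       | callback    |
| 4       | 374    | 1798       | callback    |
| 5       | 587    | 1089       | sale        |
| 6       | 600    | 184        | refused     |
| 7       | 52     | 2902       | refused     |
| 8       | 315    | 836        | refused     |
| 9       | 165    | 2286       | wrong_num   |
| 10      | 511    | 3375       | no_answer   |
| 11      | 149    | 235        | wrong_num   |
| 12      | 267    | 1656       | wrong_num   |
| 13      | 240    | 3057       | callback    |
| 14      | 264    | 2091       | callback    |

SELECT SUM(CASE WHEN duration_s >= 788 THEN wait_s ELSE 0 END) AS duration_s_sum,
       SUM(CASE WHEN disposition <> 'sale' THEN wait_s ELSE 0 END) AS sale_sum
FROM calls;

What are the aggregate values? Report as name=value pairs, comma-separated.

[duration_s_sum: duration_s >= 788]
call_id=1: ✗
call_id=2: ✓ → 101
call_id=3: ✓ → 63
call_id=4: ✓ → 374
call_id=5: ✓ → 587
call_id=6: ✗
call_id=7: ✓ → 52
call_id=8: ✓ → 315
call_id=9: ✓ → 165
call_id=10: ✓ → 511
call_id=11: ✗
call_id=12: ✓ → 267
call_id=13: ✓ → 240
call_id=14: ✓ → 264
duration_s_sum = 101 + 63 + 374 + 587 + 52 + 315 + 165 + 511 + 267 + 240 + 264 = 2939
—
[sale_sum: disposition <> 'sale']
call_id=1: ✓ → 307
call_id=2: ✓ → 101
call_id=3: ✓ → 63
call_id=4: ✓ → 374
call_id=5: ✗
call_id=6: ✓ → 600
call_id=7: ✓ → 52
call_id=8: ✓ → 315
call_id=9: ✓ → 165
call_id=10: ✓ → 511
call_id=11: ✓ → 149
call_id=12: ✓ → 267
call_id=13: ✓ → 240
call_id=14: ✓ → 264
sale_sum = 307 + 101 + 63 + 374 + 600 + 52 + 315 + 165 + 511 + 149 + 267 + 240 + 264 = 3408

duration_s_sum=2939, sale_sum=3408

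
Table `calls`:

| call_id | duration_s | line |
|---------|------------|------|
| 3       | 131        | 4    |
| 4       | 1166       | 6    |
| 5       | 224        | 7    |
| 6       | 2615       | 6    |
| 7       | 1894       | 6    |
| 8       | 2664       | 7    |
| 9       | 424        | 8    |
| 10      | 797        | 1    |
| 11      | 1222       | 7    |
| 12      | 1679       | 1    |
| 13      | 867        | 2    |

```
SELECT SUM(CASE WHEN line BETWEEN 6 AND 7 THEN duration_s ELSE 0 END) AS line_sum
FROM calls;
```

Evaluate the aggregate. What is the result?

9785

call_id=3: ✗
call_id=4: ✓ → 1166
call_id=5: ✓ → 224
call_id=6: ✓ → 2615
call_id=7: ✓ → 1894
call_id=8: ✓ → 2664
call_id=9: ✗
call_id=10: ✗
call_id=11: ✓ → 1222
call_id=12: ✗
call_id=13: ✗
line_sum = 1166 + 224 + 2615 + 1894 + 2664 + 1222 = 9785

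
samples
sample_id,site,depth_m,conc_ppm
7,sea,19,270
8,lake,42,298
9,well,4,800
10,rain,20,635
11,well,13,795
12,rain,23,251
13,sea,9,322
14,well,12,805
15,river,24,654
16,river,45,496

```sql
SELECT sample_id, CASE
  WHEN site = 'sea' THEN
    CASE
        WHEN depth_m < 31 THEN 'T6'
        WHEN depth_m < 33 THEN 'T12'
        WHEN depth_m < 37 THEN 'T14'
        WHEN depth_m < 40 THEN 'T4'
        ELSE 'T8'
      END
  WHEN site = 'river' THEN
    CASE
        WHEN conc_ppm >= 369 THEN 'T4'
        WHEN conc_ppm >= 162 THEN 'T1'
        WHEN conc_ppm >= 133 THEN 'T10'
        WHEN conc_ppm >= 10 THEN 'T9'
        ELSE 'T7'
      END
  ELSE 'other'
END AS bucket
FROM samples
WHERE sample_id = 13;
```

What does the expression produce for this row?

T6

sample_id = 13: site=sea, depth_m=9, conc_ppm=322.
site='sea' → inner[depth_m < 31] → T6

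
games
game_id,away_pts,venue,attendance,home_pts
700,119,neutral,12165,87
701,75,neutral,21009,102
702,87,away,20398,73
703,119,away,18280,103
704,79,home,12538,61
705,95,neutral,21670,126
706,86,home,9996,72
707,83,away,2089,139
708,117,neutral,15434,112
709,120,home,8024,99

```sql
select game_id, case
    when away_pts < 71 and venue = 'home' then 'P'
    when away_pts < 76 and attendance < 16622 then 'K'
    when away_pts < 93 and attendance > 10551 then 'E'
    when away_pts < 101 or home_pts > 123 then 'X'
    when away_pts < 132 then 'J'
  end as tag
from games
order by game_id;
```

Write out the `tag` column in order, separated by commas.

game_id=700: away_pts < 132 → J
game_id=701: away_pts < 93 and attendance > 10551 → E
game_id=702: away_pts < 93 and attendance > 10551 → E
game_id=703: away_pts < 132 → J
game_id=704: away_pts < 93 and attendance > 10551 → E
game_id=705: away_pts < 101 or home_pts > 123 → X
game_id=706: away_pts < 101 or home_pts > 123 → X
game_id=707: away_pts < 101 or home_pts > 123 → X
game_id=708: away_pts < 132 → J
game_id=709: away_pts < 132 → J

J, E, E, J, E, X, X, X, J, J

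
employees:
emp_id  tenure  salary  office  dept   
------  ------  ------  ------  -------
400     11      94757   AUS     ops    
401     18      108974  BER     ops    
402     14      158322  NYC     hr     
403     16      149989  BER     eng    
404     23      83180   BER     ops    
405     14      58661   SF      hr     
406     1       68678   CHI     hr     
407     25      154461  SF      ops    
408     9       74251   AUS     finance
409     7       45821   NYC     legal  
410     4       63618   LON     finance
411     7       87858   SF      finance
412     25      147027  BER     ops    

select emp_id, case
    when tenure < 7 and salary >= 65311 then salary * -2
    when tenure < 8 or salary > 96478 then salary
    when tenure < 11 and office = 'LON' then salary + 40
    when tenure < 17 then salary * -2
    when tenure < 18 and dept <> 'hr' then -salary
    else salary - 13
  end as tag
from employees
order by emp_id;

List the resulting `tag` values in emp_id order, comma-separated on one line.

emp_id=400: tenure < 17 → -189514
emp_id=401: tenure < 8 or salary > 96478 → 108974
emp_id=402: tenure < 8 or salary > 96478 → 158322
emp_id=403: tenure < 8 or salary > 96478 → 149989
emp_id=404: ELSE → 83167
emp_id=405: tenure < 17 → -117322
emp_id=406: tenure < 7 and salary >= 65311 → -137356
emp_id=407: tenure < 8 or salary > 96478 → 154461
emp_id=408: tenure < 17 → -148502
emp_id=409: tenure < 8 or salary > 96478 → 45821
emp_id=410: tenure < 8 or salary > 96478 → 63618
emp_id=411: tenure < 8 or salary > 96478 → 87858
emp_id=412: tenure < 8 or salary > 96478 → 147027

-189514, 108974, 158322, 149989, 83167, -117322, -137356, 154461, -148502, 45821, 63618, 87858, 147027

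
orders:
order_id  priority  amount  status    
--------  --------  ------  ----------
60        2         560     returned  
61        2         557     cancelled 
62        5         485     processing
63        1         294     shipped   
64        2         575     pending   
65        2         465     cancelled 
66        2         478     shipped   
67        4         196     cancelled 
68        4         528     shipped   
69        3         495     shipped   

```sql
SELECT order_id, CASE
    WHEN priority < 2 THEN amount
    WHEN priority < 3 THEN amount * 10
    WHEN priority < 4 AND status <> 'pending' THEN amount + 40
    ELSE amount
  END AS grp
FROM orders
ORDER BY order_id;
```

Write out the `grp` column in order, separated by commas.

order_id=60: priority < 3 → 5600
order_id=61: priority < 3 → 5570
order_id=62: ELSE → 485
order_id=63: priority < 2 → 294
order_id=64: priority < 3 → 5750
order_id=65: priority < 3 → 4650
order_id=66: priority < 3 → 4780
order_id=67: ELSE → 196
order_id=68: ELSE → 528
order_id=69: priority < 4 AND status <> 'pending' → 535

5600, 5570, 485, 294, 5750, 4650, 4780, 196, 528, 535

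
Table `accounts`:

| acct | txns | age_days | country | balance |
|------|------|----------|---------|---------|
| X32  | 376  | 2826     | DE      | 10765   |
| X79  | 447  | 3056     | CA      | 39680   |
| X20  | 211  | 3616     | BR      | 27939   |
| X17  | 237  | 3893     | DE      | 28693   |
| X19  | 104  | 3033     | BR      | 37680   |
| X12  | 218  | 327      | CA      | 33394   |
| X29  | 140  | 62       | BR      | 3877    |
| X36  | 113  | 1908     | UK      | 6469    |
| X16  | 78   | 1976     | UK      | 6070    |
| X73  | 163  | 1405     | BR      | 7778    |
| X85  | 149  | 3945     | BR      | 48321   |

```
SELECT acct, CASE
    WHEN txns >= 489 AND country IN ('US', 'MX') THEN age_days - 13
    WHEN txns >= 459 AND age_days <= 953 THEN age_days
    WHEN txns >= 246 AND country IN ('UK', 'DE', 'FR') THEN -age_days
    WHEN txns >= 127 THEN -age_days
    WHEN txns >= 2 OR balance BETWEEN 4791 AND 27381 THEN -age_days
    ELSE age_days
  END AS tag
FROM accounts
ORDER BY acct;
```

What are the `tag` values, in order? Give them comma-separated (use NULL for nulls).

acct=X12: txns >= 127 → -327
acct=X16: txns >= 2 OR balance BETWEEN 4791 AND 27381 → -1976
acct=X17: txns >= 127 → -3893
acct=X19: txns >= 2 OR balance BETWEEN 4791 AND 27381 → -3033
acct=X20: txns >= 127 → -3616
acct=X29: txns >= 127 → -62
acct=X32: txns >= 246 AND country IN ('UK', 'DE', 'FR') → -2826
acct=X36: txns >= 2 OR balance BETWEEN 4791 AND 27381 → -1908
acct=X73: txns >= 127 → -1405
acct=X79: txns >= 127 → -3056
acct=X85: txns >= 127 → -3945

-327, -1976, -3893, -3033, -3616, -62, -2826, -1908, -1405, -3056, -3945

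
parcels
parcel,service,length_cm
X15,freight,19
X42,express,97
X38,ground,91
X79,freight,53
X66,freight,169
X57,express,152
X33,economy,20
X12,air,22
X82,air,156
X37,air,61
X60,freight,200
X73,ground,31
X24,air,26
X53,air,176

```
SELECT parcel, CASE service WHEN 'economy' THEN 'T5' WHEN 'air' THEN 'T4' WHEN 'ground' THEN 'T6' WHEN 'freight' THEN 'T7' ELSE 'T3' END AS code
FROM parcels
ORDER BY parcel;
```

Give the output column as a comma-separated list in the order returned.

T4, T7, T4, T5, T4, T6, T3, T4, T3, T7, T7, T6, T7, T4

parcel=X12: service='air' → T4
parcel=X15: service='freight' → T7
parcel=X24: service='air' → T4
parcel=X33: service='economy' → T5
parcel=X37: service='air' → T4
parcel=X38: service='ground' → T6
parcel=X42: ELSE → T3
parcel=X53: service='air' → T4
parcel=X57: ELSE → T3
parcel=X60: service='freight' → T7
parcel=X66: service='freight' → T7
parcel=X73: service='ground' → T6
parcel=X79: service='freight' → T7
parcel=X82: service='air' → T4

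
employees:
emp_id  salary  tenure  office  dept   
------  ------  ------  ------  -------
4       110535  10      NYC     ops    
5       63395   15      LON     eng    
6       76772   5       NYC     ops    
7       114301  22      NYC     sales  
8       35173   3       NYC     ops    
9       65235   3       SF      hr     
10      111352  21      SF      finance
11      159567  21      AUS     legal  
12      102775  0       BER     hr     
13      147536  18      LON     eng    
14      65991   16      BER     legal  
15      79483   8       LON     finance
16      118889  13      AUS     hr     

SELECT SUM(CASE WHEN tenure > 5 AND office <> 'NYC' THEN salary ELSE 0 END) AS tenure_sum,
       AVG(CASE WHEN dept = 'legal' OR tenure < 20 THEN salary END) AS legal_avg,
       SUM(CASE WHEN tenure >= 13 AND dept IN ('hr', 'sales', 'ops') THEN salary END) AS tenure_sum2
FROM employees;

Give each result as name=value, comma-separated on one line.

[tenure_sum: tenure > 5 AND office <> 'NYC']
emp_id=4: ✗
emp_id=5: ✓ → 63395
emp_id=6: ✗
emp_id=7: ✗
emp_id=8: ✗
emp_id=9: ✗
emp_id=10: ✓ → 111352
emp_id=11: ✓ → 159567
emp_id=12: ✗
emp_id=13: ✓ → 147536
emp_id=14: ✓ → 65991
emp_id=15: ✓ → 79483
emp_id=16: ✓ → 118889
tenure_sum = 63395 + 111352 + 159567 + 147536 + 65991 + 79483 + 118889 = 746213
—
[legal_avg: dept = 'legal' OR tenure < 20]
emp_id=4: ✓ → 110535
emp_id=5: ✓ → 63395
emp_id=6: ✓ → 76772
emp_id=7: ✗
emp_id=8: ✓ → 35173
emp_id=9: ✓ → 65235
emp_id=10: ✗
emp_id=11: ✓ → 159567
emp_id=12: ✓ → 102775
emp_id=13: ✓ → 147536
emp_id=14: ✓ → 65991
emp_id=15: ✓ → 79483
emp_id=16: ✓ → 118889
legal_avg = (110535 + 63395 + 76772 + 35173 + 65235 + 159567 + 102775 + 147536 + 65991 + 79483 + 118889) / 11 = 93213.7272727273
—
[tenure_sum2: tenure >= 13 AND dept IN ('hr', 'sales', 'ops')]
emp_id=4: ✗
emp_id=5: ✗
emp_id=6: ✗
emp_id=7: ✓ → 114301
emp_id=8: ✗
emp_id=9: ✗
emp_id=10: ✗
emp_id=11: ✗
emp_id=12: ✗
emp_id=13: ✗
emp_id=14: ✗
emp_id=15: ✗
emp_id=16: ✓ → 118889
tenure_sum2 = 114301 + 118889 = 233190

tenure_sum=746213, legal_avg=93213.7272727273, tenure_sum2=233190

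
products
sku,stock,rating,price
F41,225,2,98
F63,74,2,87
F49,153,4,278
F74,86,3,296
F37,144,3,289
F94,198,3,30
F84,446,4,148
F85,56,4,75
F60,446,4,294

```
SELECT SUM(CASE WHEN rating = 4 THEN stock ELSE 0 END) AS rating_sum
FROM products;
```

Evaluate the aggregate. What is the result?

1101

sku=F41: ✗
sku=F63: ✗
sku=F49: ✓ → 153
sku=F74: ✗
sku=F37: ✗
sku=F94: ✗
sku=F84: ✓ → 446
sku=F85: ✓ → 56
sku=F60: ✓ → 446
rating_sum = 153 + 446 + 56 + 446 = 1101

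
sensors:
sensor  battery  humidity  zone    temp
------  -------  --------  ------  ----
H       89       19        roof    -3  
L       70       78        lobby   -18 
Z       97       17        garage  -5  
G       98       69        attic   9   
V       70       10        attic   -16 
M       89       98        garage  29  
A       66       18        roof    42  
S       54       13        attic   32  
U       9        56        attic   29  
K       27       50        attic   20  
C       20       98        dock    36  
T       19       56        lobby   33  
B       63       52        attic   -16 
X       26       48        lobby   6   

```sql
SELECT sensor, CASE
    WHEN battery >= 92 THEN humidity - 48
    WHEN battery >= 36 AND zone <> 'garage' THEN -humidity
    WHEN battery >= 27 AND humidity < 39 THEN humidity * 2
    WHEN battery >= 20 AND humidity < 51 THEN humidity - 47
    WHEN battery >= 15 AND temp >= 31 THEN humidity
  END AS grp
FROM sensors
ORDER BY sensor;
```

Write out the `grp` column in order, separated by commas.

sensor=A: battery >= 36 AND zone <> 'garage' → -18
sensor=B: battery >= 36 AND zone <> 'garage' → -52
sensor=C: battery >= 15 AND temp >= 31 → 98
sensor=G: battery >= 92 → 21
sensor=H: battery >= 36 AND zone <> 'garage' → -19
sensor=K: battery >= 20 AND humidity < 51 → 3
sensor=L: battery >= 36 AND zone <> 'garage' → -78
sensor=M: (no match → NULL) → NULL
sensor=S: battery >= 36 AND zone <> 'garage' → -13
sensor=T: battery >= 15 AND temp >= 31 → 56
sensor=U: (no match → NULL) → NULL
sensor=V: battery >= 36 AND zone <> 'garage' → -10
sensor=X: battery >= 20 AND humidity < 51 → 1
sensor=Z: battery >= 92 → -31

-18, -52, 98, 21, -19, 3, -78, NULL, -13, 56, NULL, -10, 1, -31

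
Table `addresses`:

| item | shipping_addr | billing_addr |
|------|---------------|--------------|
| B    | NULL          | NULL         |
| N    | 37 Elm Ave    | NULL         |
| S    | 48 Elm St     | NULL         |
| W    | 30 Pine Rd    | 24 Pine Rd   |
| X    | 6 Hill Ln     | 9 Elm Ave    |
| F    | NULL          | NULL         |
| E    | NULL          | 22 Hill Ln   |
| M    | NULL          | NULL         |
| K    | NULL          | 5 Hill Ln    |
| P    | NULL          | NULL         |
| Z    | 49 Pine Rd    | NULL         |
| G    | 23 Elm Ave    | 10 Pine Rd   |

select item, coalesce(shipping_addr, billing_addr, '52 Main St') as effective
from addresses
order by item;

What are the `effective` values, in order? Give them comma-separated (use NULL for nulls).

item=B: shipping_addr=NULL, billing_addr=NULL, → literal 52 Main St → 52 Main St
item=E: shipping_addr=NULL, billing_addr=22 Hill Ln → 22 Hill Ln
item=F: shipping_addr=NULL, billing_addr=NULL, → literal 52 Main St → 52 Main St
item=G: shipping_addr=23 Elm Ave → 23 Elm Ave
item=K: shipping_addr=NULL, billing_addr=5 Hill Ln → 5 Hill Ln
item=M: shipping_addr=NULL, billing_addr=NULL, → literal 52 Main St → 52 Main St
item=N: shipping_addr=37 Elm Ave → 37 Elm Ave
item=P: shipping_addr=NULL, billing_addr=NULL, → literal 52 Main St → 52 Main St
item=S: shipping_addr=48 Elm St → 48 Elm St
item=W: shipping_addr=30 Pine Rd → 30 Pine Rd
item=X: shipping_addr=6 Hill Ln → 6 Hill Ln
item=Z: shipping_addr=49 Pine Rd → 49 Pine Rd

52 Main St, 22 Hill Ln, 52 Main St, 23 Elm Ave, 5 Hill Ln, 52 Main St, 37 Elm Ave, 52 Main St, 48 Elm St, 30 Pine Rd, 6 Hill Ln, 49 Pine Rd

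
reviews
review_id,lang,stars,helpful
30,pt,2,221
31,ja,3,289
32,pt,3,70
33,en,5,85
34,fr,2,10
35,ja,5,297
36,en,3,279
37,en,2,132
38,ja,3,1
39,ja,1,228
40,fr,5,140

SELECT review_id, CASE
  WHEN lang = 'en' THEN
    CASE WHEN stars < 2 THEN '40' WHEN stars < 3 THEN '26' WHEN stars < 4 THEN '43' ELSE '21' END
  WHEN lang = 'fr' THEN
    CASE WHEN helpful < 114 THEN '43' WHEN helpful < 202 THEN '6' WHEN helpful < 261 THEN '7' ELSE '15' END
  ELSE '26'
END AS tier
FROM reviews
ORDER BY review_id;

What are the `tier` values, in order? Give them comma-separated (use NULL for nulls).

review_id=30: lang='pt' → outer ELSE → 26
review_id=31: lang='ja' → outer ELSE → 26
review_id=32: lang='pt' → outer ELSE → 26
review_id=33: lang='en' → inner[ELSE] → 21
review_id=34: lang='fr' → inner[helpful < 114] → 43
review_id=35: lang='ja' → outer ELSE → 26
review_id=36: lang='en' → inner[stars < 4] → 43
review_id=37: lang='en' → inner[stars < 3] → 26
review_id=38: lang='ja' → outer ELSE → 26
review_id=39: lang='ja' → outer ELSE → 26
review_id=40: lang='fr' → inner[helpful < 202] → 6

26, 26, 26, 21, 43, 26, 43, 26, 26, 26, 6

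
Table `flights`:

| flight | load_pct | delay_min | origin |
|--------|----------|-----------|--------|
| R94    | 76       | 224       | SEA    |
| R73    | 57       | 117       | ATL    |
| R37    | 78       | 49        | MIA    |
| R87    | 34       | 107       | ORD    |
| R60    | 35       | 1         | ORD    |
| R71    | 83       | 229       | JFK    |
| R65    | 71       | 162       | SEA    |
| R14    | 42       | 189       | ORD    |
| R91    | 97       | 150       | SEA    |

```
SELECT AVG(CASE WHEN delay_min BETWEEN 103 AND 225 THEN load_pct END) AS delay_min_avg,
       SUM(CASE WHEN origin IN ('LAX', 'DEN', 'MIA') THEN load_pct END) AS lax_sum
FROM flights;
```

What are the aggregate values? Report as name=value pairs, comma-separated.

[delay_min_avg: delay_min BETWEEN 103 AND 225]
flight=R94: ✓ → 76
flight=R73: ✓ → 57
flight=R37: ✗
flight=R87: ✓ → 34
flight=R60: ✗
flight=R71: ✗
flight=R65: ✓ → 71
flight=R14: ✓ → 42
flight=R91: ✓ → 97
delay_min_avg = (76 + 57 + 34 + 71 + 42 + 97) / 6 = 62.8333333333
—
[lax_sum: origin IN ('LAX', 'DEN', 'MIA')]
flight=R94: ✗
flight=R73: ✗
flight=R37: ✓ → 78
flight=R87: ✗
flight=R60: ✗
flight=R71: ✗
flight=R65: ✗
flight=R14: ✗
flight=R91: ✗
lax_sum = 78

delay_min_avg=62.8333333333, lax_sum=78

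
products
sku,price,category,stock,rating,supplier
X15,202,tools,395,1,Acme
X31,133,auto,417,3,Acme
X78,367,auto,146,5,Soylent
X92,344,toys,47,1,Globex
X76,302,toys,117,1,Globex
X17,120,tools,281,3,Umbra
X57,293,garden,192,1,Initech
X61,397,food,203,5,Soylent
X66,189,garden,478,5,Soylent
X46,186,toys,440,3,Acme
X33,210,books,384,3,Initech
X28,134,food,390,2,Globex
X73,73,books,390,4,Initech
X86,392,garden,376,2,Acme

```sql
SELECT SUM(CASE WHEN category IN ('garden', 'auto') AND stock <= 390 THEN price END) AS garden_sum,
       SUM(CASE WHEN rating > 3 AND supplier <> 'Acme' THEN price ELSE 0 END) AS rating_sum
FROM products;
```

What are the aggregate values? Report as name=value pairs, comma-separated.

garden_sum=1052, rating_sum=1026

[garden_sum: category IN ('garden', 'auto') AND stock <= 390]
sku=X15: ✗
sku=X31: ✗
sku=X78: ✓ → 367
sku=X92: ✗
sku=X76: ✗
sku=X17: ✗
sku=X57: ✓ → 293
sku=X61: ✗
sku=X66: ✗
sku=X46: ✗
sku=X33: ✗
sku=X28: ✗
sku=X73: ✗
sku=X86: ✓ → 392
garden_sum = 367 + 293 + 392 = 1052
—
[rating_sum: rating > 3 AND supplier <> 'Acme']
sku=X15: ✗
sku=X31: ✗
sku=X78: ✓ → 367
sku=X92: ✗
sku=X76: ✗
sku=X17: ✗
sku=X57: ✗
sku=X61: ✓ → 397
sku=X66: ✓ → 189
sku=X46: ✗
sku=X33: ✗
sku=X28: ✗
sku=X73: ✓ → 73
sku=X86: ✗
rating_sum = 367 + 397 + 189 + 73 = 1026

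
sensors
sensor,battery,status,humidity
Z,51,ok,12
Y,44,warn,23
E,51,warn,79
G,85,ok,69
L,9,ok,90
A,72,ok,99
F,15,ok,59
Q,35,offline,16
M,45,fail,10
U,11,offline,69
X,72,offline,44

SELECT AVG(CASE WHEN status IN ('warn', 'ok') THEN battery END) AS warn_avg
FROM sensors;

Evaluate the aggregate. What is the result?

sensor=Z: ✓ → 51
sensor=Y: ✓ → 44
sensor=E: ✓ → 51
sensor=G: ✓ → 85
sensor=L: ✓ → 9
sensor=A: ✓ → 72
sensor=F: ✓ → 15
sensor=Q: ✗
sensor=M: ✗
sensor=U: ✗
sensor=X: ✗
warn_avg = (51 + 44 + 51 + 85 + 9 + 72 + 15) / 7 = 46.7142857143

46.7142857143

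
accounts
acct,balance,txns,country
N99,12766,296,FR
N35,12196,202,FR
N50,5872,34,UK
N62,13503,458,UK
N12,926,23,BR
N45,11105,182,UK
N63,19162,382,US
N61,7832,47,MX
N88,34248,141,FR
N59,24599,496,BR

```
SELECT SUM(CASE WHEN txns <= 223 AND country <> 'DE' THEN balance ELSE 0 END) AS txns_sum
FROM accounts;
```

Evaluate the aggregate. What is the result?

acct=N99: ✗
acct=N35: ✓ → 12196
acct=N50: ✓ → 5872
acct=N62: ✗
acct=N12: ✓ → 926
acct=N45: ✓ → 11105
acct=N63: ✗
acct=N61: ✓ → 7832
acct=N88: ✓ → 34248
acct=N59: ✗
txns_sum = 12196 + 5872 + 926 + 11105 + 7832 + 34248 = 72179

72179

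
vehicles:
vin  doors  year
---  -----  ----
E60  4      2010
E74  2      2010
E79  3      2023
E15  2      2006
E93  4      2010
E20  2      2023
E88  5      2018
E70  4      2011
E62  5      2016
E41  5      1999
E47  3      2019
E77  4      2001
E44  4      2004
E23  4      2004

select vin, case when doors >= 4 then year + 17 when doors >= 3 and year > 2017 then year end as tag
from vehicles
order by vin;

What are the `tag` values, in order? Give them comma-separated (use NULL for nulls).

vin=E15: (no match → NULL) → NULL
vin=E20: (no match → NULL) → NULL
vin=E23: doors >= 4 → 2021
vin=E41: doors >= 4 → 2016
vin=E44: doors >= 4 → 2021
vin=E47: doors >= 3 and year > 2017 → 2019
vin=E60: doors >= 4 → 2027
vin=E62: doors >= 4 → 2033
vin=E70: doors >= 4 → 2028
vin=E74: (no match → NULL) → NULL
vin=E77: doors >= 4 → 2018
vin=E79: doors >= 3 and year > 2017 → 2023
vin=E88: doors >= 4 → 2035
vin=E93: doors >= 4 → 2027

NULL, NULL, 2021, 2016, 2021, 2019, 2027, 2033, 2028, NULL, 2018, 2023, 2035, 2027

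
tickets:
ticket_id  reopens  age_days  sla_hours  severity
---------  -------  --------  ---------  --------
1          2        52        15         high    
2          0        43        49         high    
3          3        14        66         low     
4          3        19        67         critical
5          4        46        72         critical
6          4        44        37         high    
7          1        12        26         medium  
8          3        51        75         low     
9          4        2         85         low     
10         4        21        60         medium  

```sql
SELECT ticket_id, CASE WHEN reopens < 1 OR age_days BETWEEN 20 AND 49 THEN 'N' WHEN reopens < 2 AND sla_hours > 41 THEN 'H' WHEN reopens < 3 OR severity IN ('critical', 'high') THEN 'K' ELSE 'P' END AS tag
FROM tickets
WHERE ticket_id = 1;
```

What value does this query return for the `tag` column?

K

ticket_id = 1: reopens=2, age_days=52, sla_hours=15, severity=high.
reopens < 1 OR age_days BETWEEN 20 AND 49 → false
reopens < 2 AND sla_hours > 41 → false
reopens < 3 OR severity IN ('critical', 'high') → true → K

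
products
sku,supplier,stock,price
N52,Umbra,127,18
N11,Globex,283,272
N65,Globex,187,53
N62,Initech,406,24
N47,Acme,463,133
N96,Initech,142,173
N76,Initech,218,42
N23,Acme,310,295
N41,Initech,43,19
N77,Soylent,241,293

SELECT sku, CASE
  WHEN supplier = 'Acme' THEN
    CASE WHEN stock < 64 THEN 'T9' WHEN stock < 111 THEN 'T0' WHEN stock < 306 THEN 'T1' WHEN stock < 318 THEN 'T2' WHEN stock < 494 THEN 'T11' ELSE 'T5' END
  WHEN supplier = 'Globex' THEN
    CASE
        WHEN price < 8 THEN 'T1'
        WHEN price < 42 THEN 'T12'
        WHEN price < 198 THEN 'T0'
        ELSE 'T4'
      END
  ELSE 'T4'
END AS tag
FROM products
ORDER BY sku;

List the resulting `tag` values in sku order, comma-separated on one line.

T4, T2, T4, T11, T4, T4, T0, T4, T4, T4

sku=N11: supplier='Globex' → inner[ELSE] → T4
sku=N23: supplier='Acme' → inner[stock < 318] → T2
sku=N41: supplier='Initech' → outer ELSE → T4
sku=N47: supplier='Acme' → inner[stock < 494] → T11
sku=N52: supplier='Umbra' → outer ELSE → T4
sku=N62: supplier='Initech' → outer ELSE → T4
sku=N65: supplier='Globex' → inner[price < 198] → T0
sku=N76: supplier='Initech' → outer ELSE → T4
sku=N77: supplier='Soylent' → outer ELSE → T4
sku=N96: supplier='Initech' → outer ELSE → T4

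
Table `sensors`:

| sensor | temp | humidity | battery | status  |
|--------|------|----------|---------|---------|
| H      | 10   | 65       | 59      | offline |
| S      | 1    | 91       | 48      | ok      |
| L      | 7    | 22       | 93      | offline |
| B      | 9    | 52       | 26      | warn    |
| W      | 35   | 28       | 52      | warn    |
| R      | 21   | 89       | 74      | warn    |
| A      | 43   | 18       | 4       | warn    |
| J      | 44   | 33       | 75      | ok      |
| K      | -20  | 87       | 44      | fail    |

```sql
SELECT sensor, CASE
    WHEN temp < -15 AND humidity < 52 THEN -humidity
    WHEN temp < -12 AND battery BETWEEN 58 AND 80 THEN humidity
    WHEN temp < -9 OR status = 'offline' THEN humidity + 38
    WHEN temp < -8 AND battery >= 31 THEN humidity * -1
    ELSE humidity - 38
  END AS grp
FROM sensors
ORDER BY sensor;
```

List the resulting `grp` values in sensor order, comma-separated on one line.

sensor=A: ELSE → -20
sensor=B: ELSE → 14
sensor=H: temp < -9 OR status = 'offline' → 103
sensor=J: ELSE → -5
sensor=K: temp < -9 OR status = 'offline' → 125
sensor=L: temp < -9 OR status = 'offline' → 60
sensor=R: ELSE → 51
sensor=S: ELSE → 53
sensor=W: ELSE → -10

-20, 14, 103, -5, 125, 60, 51, 53, -10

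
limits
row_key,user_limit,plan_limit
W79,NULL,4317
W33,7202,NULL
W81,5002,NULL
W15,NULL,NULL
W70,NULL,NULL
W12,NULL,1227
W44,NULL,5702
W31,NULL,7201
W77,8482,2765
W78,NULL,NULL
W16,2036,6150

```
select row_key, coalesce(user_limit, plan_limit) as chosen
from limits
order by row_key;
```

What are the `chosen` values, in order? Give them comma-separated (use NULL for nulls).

row_key=W12: user_limit=NULL, plan_limit=1227 → 1227
row_key=W15: user_limit=NULL, plan_limit=NULL (all NULL) → NULL
row_key=W16: user_limit=2036 → 2036
row_key=W31: user_limit=NULL, plan_limit=7201 → 7201
row_key=W33: user_limit=7202 → 7202
row_key=W44: user_limit=NULL, plan_limit=5702 → 5702
row_key=W70: user_limit=NULL, plan_limit=NULL (all NULL) → NULL
row_key=W77: user_limit=8482 → 8482
row_key=W78: user_limit=NULL, plan_limit=NULL (all NULL) → NULL
row_key=W79: user_limit=NULL, plan_limit=4317 → 4317
row_key=W81: user_limit=5002 → 5002

1227, NULL, 2036, 7201, 7202, 5702, NULL, 8482, NULL, 4317, 5002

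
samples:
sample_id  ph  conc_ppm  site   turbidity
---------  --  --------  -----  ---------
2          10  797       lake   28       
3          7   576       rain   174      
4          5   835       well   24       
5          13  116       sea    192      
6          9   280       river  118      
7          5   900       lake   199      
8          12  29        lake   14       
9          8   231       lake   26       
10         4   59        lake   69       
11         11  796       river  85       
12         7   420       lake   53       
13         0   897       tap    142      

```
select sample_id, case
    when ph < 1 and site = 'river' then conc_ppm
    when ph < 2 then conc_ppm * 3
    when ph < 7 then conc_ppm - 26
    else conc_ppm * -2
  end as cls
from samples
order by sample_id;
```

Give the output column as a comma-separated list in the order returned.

sample_id=2: ELSE → -1594
sample_id=3: ELSE → -1152
sample_id=4: ph < 7 → 809
sample_id=5: ELSE → -232
sample_id=6: ELSE → -560
sample_id=7: ph < 7 → 874
sample_id=8: ELSE → -58
sample_id=9: ELSE → -462
sample_id=10: ph < 7 → 33
sample_id=11: ELSE → -1592
sample_id=12: ELSE → -840
sample_id=13: ph < 2 → 2691

-1594, -1152, 809, -232, -560, 874, -58, -462, 33, -1592, -840, 2691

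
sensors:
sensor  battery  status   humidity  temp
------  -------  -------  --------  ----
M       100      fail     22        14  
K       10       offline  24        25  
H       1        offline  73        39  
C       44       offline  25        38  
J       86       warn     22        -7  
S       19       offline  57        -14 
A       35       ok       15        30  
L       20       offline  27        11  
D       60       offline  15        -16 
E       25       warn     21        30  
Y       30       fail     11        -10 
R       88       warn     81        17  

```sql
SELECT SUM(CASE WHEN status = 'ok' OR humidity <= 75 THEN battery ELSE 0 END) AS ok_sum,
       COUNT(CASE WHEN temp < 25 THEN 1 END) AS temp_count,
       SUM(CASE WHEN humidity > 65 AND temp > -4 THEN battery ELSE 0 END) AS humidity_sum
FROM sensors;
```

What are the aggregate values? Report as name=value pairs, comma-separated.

ok_sum=430, temp_count=7, humidity_sum=89

[ok_sum: status = 'ok' OR humidity <= 75]
sensor=M: ✓ → 100
sensor=K: ✓ → 10
sensor=H: ✓ → 1
sensor=C: ✓ → 44
sensor=J: ✓ → 86
sensor=S: ✓ → 19
sensor=A: ✓ → 35
sensor=L: ✓ → 20
sensor=D: ✓ → 60
sensor=E: ✓ → 25
sensor=Y: ✓ → 30
sensor=R: ✗
ok_sum = 100 + 10 + 1 + 44 + 86 + 19 + 35 + 20 + 60 + 25 + 30 = 430
—
[temp_count: temp < 25]
sensor=M: ✓ → 1
sensor=K: ✗
sensor=H: ✗
sensor=C: ✗
sensor=J: ✓ → 1
sensor=S: ✓ → 1
sensor=A: ✗
sensor=L: ✓ → 1
sensor=D: ✓ → 1
sensor=E: ✗
sensor=Y: ✓ → 1
sensor=R: ✓ → 1
temp_count = COUNT(1, 1, 1, 1, 1, 1, 1) = 7
—
[humidity_sum: humidity > 65 AND temp > -4]
sensor=M: ✗
sensor=K: ✗
sensor=H: ✓ → 1
sensor=C: ✗
sensor=J: ✗
sensor=S: ✗
sensor=A: ✗
sensor=L: ✗
sensor=D: ✗
sensor=E: ✗
sensor=Y: ✗
sensor=R: ✓ → 88
humidity_sum = 1 + 88 = 89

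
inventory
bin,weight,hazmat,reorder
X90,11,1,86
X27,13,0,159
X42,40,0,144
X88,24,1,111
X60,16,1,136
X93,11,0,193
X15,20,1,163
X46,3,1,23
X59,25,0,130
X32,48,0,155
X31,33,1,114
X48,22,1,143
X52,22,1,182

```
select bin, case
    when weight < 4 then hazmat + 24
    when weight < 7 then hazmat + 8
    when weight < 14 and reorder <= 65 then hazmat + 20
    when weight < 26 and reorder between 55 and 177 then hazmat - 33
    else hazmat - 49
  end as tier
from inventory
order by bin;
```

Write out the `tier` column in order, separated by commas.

bin=X15: weight < 26 and reorder between 55 and 177 → -32
bin=X27: weight < 26 and reorder between 55 and 177 → -33
bin=X31: ELSE → -48
bin=X32: ELSE → -49
bin=X42: ELSE → -49
bin=X46: weight < 4 → 25
bin=X48: weight < 26 and reorder between 55 and 177 → -32
bin=X52: ELSE → -48
bin=X59: weight < 26 and reorder between 55 and 177 → -33
bin=X60: weight < 26 and reorder between 55 and 177 → -32
bin=X88: weight < 26 and reorder between 55 and 177 → -32
bin=X90: weight < 26 and reorder between 55 and 177 → -32
bin=X93: ELSE → -49

-32, -33, -48, -49, -49, 25, -32, -48, -33, -32, -32, -32, -49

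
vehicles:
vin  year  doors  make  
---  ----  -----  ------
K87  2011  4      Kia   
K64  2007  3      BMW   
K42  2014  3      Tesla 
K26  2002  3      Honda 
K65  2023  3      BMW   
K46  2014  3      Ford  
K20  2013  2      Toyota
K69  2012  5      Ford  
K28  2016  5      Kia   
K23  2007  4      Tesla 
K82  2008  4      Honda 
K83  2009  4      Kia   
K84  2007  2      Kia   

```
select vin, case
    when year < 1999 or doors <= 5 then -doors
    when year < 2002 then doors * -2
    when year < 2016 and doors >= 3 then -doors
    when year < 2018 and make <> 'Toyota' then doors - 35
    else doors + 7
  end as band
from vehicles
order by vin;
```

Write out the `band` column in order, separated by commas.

-2, -4, -3, -5, -3, -3, -3, -3, -5, -4, -4, -2, -4

vin=K20: year < 1999 or doors <= 5 → -2
vin=K23: year < 1999 or doors <= 5 → -4
vin=K26: year < 1999 or doors <= 5 → -3
vin=K28: year < 1999 or doors <= 5 → -5
vin=K42: year < 1999 or doors <= 5 → -3
vin=K46: year < 1999 or doors <= 5 → -3
vin=K64: year < 1999 or doors <= 5 → -3
vin=K65: year < 1999 or doors <= 5 → -3
vin=K69: year < 1999 or doors <= 5 → -5
vin=K82: year < 1999 or doors <= 5 → -4
vin=K83: year < 1999 or doors <= 5 → -4
vin=K84: year < 1999 or doors <= 5 → -2
vin=K87: year < 1999 or doors <= 5 → -4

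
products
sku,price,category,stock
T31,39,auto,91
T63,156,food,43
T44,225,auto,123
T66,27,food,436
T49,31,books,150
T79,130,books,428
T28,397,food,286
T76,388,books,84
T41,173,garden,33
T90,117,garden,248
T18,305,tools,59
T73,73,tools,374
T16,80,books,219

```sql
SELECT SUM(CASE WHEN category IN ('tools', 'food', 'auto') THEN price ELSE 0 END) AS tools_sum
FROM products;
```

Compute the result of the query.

sku=T31: ✓ → 39
sku=T63: ✓ → 156
sku=T44: ✓ → 225
sku=T66: ✓ → 27
sku=T49: ✗
sku=T79: ✗
sku=T28: ✓ → 397
sku=T76: ✗
sku=T41: ✗
sku=T90: ✗
sku=T18: ✓ → 305
sku=T73: ✓ → 73
sku=T16: ✗
tools_sum = 39 + 156 + 225 + 27 + 397 + 305 + 73 = 1222

1222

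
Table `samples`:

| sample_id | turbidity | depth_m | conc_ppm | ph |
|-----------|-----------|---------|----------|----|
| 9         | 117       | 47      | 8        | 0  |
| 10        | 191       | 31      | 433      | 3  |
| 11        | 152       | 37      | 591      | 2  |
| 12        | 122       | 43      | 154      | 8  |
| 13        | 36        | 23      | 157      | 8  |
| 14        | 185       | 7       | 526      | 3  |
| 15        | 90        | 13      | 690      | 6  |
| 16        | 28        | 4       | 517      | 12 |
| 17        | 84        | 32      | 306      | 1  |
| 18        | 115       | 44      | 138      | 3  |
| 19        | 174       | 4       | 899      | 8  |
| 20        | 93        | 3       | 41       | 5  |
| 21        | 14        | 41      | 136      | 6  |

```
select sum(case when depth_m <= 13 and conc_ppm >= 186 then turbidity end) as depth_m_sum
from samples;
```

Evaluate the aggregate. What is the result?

sample_id=9: ✗
sample_id=10: ✗
sample_id=11: ✗
sample_id=12: ✗
sample_id=13: ✗
sample_id=14: ✓ → 185
sample_id=15: ✓ → 90
sample_id=16: ✓ → 28
sample_id=17: ✗
sample_id=18: ✗
sample_id=19: ✓ → 174
sample_id=20: ✗
sample_id=21: ✗
depth_m_sum = 185 + 90 + 28 + 174 = 477

477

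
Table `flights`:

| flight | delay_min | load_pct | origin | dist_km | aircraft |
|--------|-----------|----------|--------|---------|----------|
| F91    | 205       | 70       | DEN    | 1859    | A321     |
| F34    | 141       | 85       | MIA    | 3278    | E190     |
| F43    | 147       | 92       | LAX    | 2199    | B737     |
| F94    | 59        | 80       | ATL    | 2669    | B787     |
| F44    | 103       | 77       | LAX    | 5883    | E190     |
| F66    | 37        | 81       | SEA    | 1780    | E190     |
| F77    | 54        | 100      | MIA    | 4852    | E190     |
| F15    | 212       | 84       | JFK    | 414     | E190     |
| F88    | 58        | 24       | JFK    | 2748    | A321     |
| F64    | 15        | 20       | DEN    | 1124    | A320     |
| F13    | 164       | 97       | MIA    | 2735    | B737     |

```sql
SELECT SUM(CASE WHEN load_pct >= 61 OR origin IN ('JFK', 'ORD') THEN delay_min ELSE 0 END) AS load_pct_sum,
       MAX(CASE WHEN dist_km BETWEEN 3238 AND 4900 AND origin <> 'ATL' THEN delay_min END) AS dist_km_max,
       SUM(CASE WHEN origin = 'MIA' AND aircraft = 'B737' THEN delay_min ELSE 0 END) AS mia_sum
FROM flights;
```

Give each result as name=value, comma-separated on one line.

load_pct_sum=1180, dist_km_max=141, mia_sum=164

[load_pct_sum: load_pct >= 61 OR origin IN ('JFK', 'ORD')]
flight=F91: ✓ → 205
flight=F34: ✓ → 141
flight=F43: ✓ → 147
flight=F94: ✓ → 59
flight=F44: ✓ → 103
flight=F66: ✓ → 37
flight=F77: ✓ → 54
flight=F15: ✓ → 212
flight=F88: ✓ → 58
flight=F64: ✗
flight=F13: ✓ → 164
load_pct_sum = 205 + 141 + 147 + 59 + 103 + 37 + 54 + 212 + 58 + 164 = 1180
—
[dist_km_max: dist_km BETWEEN 3238 AND 4900 AND origin <> 'ATL']
flight=F91: ✗
flight=F34: ✓ → 141
flight=F43: ✗
flight=F94: ✗
flight=F44: ✗
flight=F66: ✗
flight=F77: ✓ → 54
flight=F15: ✗
flight=F88: ✗
flight=F64: ✗
flight=F13: ✗
dist_km_max = MAX(141, 54) = 141
—
[mia_sum: origin = 'MIA' AND aircraft = 'B737']
flight=F91: ✗
flight=F34: ✗
flight=F43: ✗
flight=F94: ✗
flight=F44: ✗
flight=F66: ✗
flight=F77: ✗
flight=F15: ✗
flight=F88: ✗
flight=F64: ✗
flight=F13: ✓ → 164
mia_sum = 164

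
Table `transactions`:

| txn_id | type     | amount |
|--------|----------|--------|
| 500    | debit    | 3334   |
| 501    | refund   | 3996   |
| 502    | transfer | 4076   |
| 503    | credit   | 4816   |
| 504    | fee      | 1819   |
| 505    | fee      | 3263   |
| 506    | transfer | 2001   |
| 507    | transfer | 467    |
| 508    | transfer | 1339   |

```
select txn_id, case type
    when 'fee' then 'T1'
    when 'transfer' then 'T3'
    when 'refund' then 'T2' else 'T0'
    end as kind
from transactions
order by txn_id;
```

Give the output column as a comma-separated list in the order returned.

txn_id=500: ELSE → T0
txn_id=501: type='refund' → T2
txn_id=502: type='transfer' → T3
txn_id=503: ELSE → T0
txn_id=504: type='fee' → T1
txn_id=505: type='fee' → T1
txn_id=506: type='transfer' → T3
txn_id=507: type='transfer' → T3
txn_id=508: type='transfer' → T3

T0, T2, T3, T0, T1, T1, T3, T3, T3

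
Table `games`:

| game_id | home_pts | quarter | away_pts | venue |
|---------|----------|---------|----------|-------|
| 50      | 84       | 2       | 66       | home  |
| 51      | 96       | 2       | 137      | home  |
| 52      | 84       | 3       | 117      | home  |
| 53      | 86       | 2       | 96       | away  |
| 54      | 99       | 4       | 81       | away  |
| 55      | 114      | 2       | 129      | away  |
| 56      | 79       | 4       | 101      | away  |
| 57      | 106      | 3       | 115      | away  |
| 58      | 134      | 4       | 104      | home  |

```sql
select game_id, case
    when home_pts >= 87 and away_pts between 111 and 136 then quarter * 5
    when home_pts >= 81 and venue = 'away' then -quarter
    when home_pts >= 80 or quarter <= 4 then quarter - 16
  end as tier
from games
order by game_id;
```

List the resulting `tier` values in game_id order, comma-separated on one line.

-14, -14, -13, -2, -4, 10, -12, 15, -12

game_id=50: home_pts >= 80 or quarter <= 4 → -14
game_id=51: home_pts >= 80 or quarter <= 4 → -14
game_id=52: home_pts >= 80 or quarter <= 4 → -13
game_id=53: home_pts >= 81 and venue = 'away' → -2
game_id=54: home_pts >= 81 and venue = 'away' → -4
game_id=55: home_pts >= 87 and away_pts between 111 and 136 → 10
game_id=56: home_pts >= 80 or quarter <= 4 → -12
game_id=57: home_pts >= 87 and away_pts between 111 and 136 → 15
game_id=58: home_pts >= 80 or quarter <= 4 → -12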